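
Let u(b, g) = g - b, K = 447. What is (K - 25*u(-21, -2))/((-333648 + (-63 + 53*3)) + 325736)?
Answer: 7/1954 ≈ 0.0035824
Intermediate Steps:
(K - 25*u(-21, -2))/((-333648 + (-63 + 53*3)) + 325736) = (447 - 25*(-2 - 1*(-21)))/((-333648 + (-63 + 53*3)) + 325736) = (447 - 25*(-2 + 21))/((-333648 + (-63 + 159)) + 325736) = (447 - 25*19)/((-333648 + 96) + 325736) = (447 - 475)/(-333552 + 325736) = -28/(-7816) = -28*(-1/7816) = 7/1954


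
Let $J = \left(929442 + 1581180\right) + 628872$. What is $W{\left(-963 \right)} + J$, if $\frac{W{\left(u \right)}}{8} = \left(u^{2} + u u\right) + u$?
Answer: $17969694$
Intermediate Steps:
$W{\left(u \right)} = 8 u + 16 u^{2}$ ($W{\left(u \right)} = 8 \left(\left(u^{2} + u u\right) + u\right) = 8 \left(\left(u^{2} + u^{2}\right) + u\right) = 8 \left(2 u^{2} + u\right) = 8 \left(u + 2 u^{2}\right) = 8 u + 16 u^{2}$)
$J = 3139494$ ($J = 2510622 + 628872 = 3139494$)
$W{\left(-963 \right)} + J = 8 \left(-963\right) \left(1 + 2 \left(-963\right)\right) + 3139494 = 8 \left(-963\right) \left(1 - 1926\right) + 3139494 = 8 \left(-963\right) \left(-1925\right) + 3139494 = 14830200 + 3139494 = 17969694$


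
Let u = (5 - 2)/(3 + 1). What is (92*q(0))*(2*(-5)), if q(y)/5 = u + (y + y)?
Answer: -3450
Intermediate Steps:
u = 3/4 ≈ 0.75000
q(y) = 15/4 + 10*y (q(y) = 5*(3/4 + (y + y)) = 5*(3/4 + 2*y) = 15/4 + 10*y)
(92*q(0))*(2*(-5)) = (92*(15/4 + 10*0))*(2*(-5)) = (92*(15/4 + 0))*(-10) = (92*(15/4))*(-10) = 345*(-10) = -3450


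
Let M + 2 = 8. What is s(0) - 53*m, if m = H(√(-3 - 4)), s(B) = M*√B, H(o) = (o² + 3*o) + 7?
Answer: -159*I*√7 ≈ -420.67*I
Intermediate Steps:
M = 6 (M = -2 + 8 = 6)
H(o) = 7 + o² + 3*o
s(B) = 6*√B
m = 3*I*√7 (m = 7 + (√(-3 - 4))² + 3*√(-3 - 4) = 7 + (√(-7))² + 3*√(-7) = 7 + (I*√7)² + 3*(I*√7) = 7 - 7 + 3*I*√7 = 3*I*√7 ≈ 7.9373*I)
s(0) - 53*m = 6*√0 - 159*I*√7 = 6*0 - 159*I*√7 = 0 - 159*I*√7 = -159*I*√7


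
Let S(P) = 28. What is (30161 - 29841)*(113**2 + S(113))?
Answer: 4095040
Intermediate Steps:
(30161 - 29841)*(113**2 + S(113)) = (30161 - 29841)*(113**2 + 28) = 320*(12769 + 28) = 320*12797 = 4095040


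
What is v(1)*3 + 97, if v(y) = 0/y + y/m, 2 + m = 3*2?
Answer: 391/4 ≈ 97.750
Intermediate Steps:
m = 4 (m = -2 + 3*2 = -2 + 6 = 4)
v(y) = y/4 (v(y) = 0/y + y/4 = 0 + y*(¼) = 0 + y/4 = y/4)
v(1)*3 + 97 = ((¼)*1)*3 + 97 = (¼)*3 + 97 = ¾ + 97 = 391/4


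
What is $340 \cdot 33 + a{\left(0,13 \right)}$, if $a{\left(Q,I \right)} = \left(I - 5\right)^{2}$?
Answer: $11284$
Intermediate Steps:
$a{\left(Q,I \right)} = \left(-5 + I\right)^{2}$ ($a{\left(Q,I \right)} = \left(I - 5\right)^{2} = \left(-5 + I\right)^{2}$)
$340 \cdot 33 + a{\left(0,13 \right)} = 340 \cdot 33 + \left(-5 + 13\right)^{2} = 11220 + 8^{2} = 11220 + 64 = 11284$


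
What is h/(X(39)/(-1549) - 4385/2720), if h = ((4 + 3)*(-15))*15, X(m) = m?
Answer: 1327183200/1379689 ≈ 961.94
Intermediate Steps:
h = -1575 (h = (7*(-15))*15 = -105*15 = -1575)
h/(X(39)/(-1549) - 4385/2720) = -1575/(39/(-1549) - 4385/2720) = -1575/(39*(-1/1549) - 4385*1/2720) = -1575/(-39/1549 - 877/544) = -1575/(-1379689/842656) = -1575*(-842656/1379689) = 1327183200/1379689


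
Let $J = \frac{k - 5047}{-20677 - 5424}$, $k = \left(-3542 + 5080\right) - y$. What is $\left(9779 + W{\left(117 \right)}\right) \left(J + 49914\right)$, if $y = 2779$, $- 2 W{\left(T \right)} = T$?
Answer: $\frac{12663980177241}{26101} \approx 4.8519 \cdot 10^{8}$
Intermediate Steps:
$W{\left(T \right)} = - \frac{T}{2}$
$k = -1241$ ($k = \left(-3542 + 5080\right) - 2779 = 1538 - 2779 = -1241$)
$J = \frac{6288}{26101}$ ($J = \frac{-1241 - 5047}{-20677 - 5424} = - \frac{6288}{-26101} = \left(-6288\right) \left(- \frac{1}{26101}\right) = \frac{6288}{26101} \approx 0.24091$)
$\left(9779 + W{\left(117 \right)}\right) \left(J + 49914\right) = \left(9779 - \frac{117}{2}\right) \left(\frac{6288}{26101} + 49914\right) = \left(9779 - \frac{117}{2}\right) \frac{1302811602}{26101} = \frac{19441}{2} \cdot \frac{1302811602}{26101} = \frac{12663980177241}{26101}$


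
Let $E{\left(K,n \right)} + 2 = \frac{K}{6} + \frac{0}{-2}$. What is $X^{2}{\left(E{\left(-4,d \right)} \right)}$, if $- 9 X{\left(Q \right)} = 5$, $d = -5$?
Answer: $\frac{25}{81} \approx 0.30864$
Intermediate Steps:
$E{\left(K,n \right)} = -2 + \frac{K}{6}$ ($E{\left(K,n \right)} = -2 + \left(\frac{K}{6} + \frac{0}{-2}\right) = -2 + \left(K \frac{1}{6} + 0 \left(- \frac{1}{2}\right)\right) = -2 + \left(\frac{K}{6} + 0\right) = -2 + \frac{K}{6}$)
$X{\left(Q \right)} = - \frac{5}{9}$ ($X{\left(Q \right)} = \left(- \frac{1}{9}\right) 5 = - \frac{5}{9}$)
$X^{2}{\left(E{\left(-4,d \right)} \right)} = \left(- \frac{5}{9}\right)^{2} = \frac{25}{81}$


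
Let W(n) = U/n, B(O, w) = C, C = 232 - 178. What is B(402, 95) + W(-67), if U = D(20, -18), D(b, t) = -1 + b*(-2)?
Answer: 3659/67 ≈ 54.612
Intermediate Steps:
C = 54
B(O, w) = 54
D(b, t) = -1 - 2*b
U = -41 (U = -1 - 2*20 = -1 - 40 = -41)
W(n) = -41/n
B(402, 95) + W(-67) = 54 - 41/(-67) = 54 - 41*(-1/67) = 54 + 41/67 = 3659/67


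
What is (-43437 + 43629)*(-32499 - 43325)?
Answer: -14558208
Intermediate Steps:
(-43437 + 43629)*(-32499 - 43325) = 192*(-75824) = -14558208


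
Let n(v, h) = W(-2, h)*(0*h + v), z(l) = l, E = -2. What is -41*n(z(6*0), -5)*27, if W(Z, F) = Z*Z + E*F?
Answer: 0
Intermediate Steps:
W(Z, F) = Z**2 - 2*F (W(Z, F) = Z*Z - 2*F = Z**2 - 2*F)
n(v, h) = v*(4 - 2*h) (n(v, h) = ((-2)**2 - 2*h)*(0*h + v) = (4 - 2*h)*(0 + v) = (4 - 2*h)*v = v*(4 - 2*h))
-41*n(z(6*0), -5)*27 = -82*6*0*(2 - 1*(-5))*27 = -82*0*(2 + 5)*27 = -82*0*7*27 = -41*0*27 = 0*27 = 0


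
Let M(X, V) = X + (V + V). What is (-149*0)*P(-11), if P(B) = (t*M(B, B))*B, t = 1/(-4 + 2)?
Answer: 0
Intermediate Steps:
M(X, V) = X + 2*V
t = -½ (t = 1/(-2) = -½ ≈ -0.50000)
P(B) = -3*B²/2 (P(B) = (-(B + 2*B)/2)*B = (-3*B/2)*B = -3*B²/2)
(-149*0)*P(-11) = (-149*0)*(-3/2*(-11)²) = 0*(-3/2*121) = 0*(-363/2) = 0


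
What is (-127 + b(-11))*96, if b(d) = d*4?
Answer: -16416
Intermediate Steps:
b(d) = 4*d
(-127 + b(-11))*96 = (-127 + 4*(-11))*96 = (-127 - 44)*96 = -171*96 = -16416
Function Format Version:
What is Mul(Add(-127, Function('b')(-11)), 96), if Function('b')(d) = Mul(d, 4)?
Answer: -16416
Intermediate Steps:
Function('b')(d) = Mul(4, d)
Mul(Add(-127, Function('b')(-11)), 96) = Mul(Add(-127, Mul(4, -11)), 96) = Mul(Add(-127, -44), 96) = Mul(-171, 96) = -16416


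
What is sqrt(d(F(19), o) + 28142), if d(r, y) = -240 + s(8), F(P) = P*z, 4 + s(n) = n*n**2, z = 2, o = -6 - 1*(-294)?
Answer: sqrt(28410) ≈ 168.55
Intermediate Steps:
o = 288 (o = -6 + 294 = 288)
s(n) = -4 + n**3 (s(n) = -4 + n*n**2 = -4 + n**3)
F(P) = 2*P (F(P) = P*2 = 2*P)
d(r, y) = 268 (d(r, y) = -240 + (-4 + 8**3) = -240 + (-4 + 512) = -240 + 508 = 268)
sqrt(d(F(19), o) + 28142) = sqrt(268 + 28142) = sqrt(28410)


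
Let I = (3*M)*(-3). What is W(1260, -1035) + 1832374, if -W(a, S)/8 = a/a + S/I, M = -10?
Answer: 1832458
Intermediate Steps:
I = 90 (I = (3*(-10))*(-3) = -30*(-3) = 90)
W(a, S) = -8 - 4*S/45 (W(a, S) = -8*(a/a + S/90) = -8*(1 + S*(1/90)) = -8*(1 + S/90) = -8 - 4*S/45)
W(1260, -1035) + 1832374 = (-8 - 4/45*(-1035)) + 1832374 = (-8 + 92) + 1832374 = 84 + 1832374 = 1832458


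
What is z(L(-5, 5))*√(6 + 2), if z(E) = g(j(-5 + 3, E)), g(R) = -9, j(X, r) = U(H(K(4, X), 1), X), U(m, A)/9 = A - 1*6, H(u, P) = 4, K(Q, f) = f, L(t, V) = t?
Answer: -18*√2 ≈ -25.456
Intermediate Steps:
U(m, A) = -54 + 9*A (U(m, A) = 9*(A - 1*6) = 9*(A - 6) = 9*(-6 + A) = -54 + 9*A)
j(X, r) = -54 + 9*X
z(E) = -9
z(L(-5, 5))*√(6 + 2) = -9*√(6 + 2) = -18*√2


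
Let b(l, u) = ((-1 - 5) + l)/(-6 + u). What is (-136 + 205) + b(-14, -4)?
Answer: 71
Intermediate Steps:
b(l, u) = (-6 + l)/(-6 + u)
(-136 + 205) + b(-14, -4) = (-136 + 205) + (-6 - 14)/(-6 - 4) = 69 - 20/(-10) = 69 - ⅒*(-20) = 69 + 2 = 71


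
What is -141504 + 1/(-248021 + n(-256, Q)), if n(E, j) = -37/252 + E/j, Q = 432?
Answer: -26532627570996/187504435 ≈ -1.4150e+5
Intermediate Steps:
n(E, j) = -37/252 + E/j (n(E, j) = -37*1/252 + E/j = -37/252 + E/j)
-141504 + 1/(-248021 + n(-256, Q)) = -141504 + 1/(-248021 + (-37/252 - 256/432)) = -141504 + 1/(-248021 + (-37/252 - 256*1/432)) = -141504 + 1/(-248021 + (-37/252 - 16/27)) = -141504 + 1/(-248021 - 559/756) = -141504 + 1/(-187504435/756) = -141504 - 756/187504435 = -26532627570996/187504435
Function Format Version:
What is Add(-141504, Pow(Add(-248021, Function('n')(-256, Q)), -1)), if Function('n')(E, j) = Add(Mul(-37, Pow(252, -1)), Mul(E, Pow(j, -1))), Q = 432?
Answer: Rational(-26532627570996, 187504435) ≈ -1.4150e+5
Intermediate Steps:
Function('n')(E, j) = Add(Rational(-37, 252), Mul(E, Pow(j, -1))) (Function('n')(E, j) = Add(Mul(-37, Rational(1, 252)), Mul(E, Pow(j, -1))) = Add(Rational(-37, 252), Mul(E, Pow(j, -1))))
Add(-141504, Pow(Add(-248021, Function('n')(-256, Q)), -1)) = Add(-141504, Pow(Add(-248021, Add(Rational(-37, 252), Mul(-256, Pow(432, -1)))), -1)) = Add(-141504, Pow(Add(-248021, Add(Rational(-37, 252), Mul(-256, Rational(1, 432)))), -1)) = Add(-141504, Pow(Add(-248021, Add(Rational(-37, 252), Rational(-16, 27))), -1)) = Add(-141504, Pow(Add(-248021, Rational(-559, 756)), -1)) = Add(-141504, Pow(Rational(-187504435, 756), -1)) = Add(-141504, Rational(-756, 187504435)) = Rational(-26532627570996, 187504435)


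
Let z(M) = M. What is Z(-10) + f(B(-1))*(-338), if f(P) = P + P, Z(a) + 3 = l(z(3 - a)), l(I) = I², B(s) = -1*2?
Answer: 1518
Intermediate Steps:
B(s) = -2
Z(a) = -3 + (3 - a)²
f(P) = 2*P
Z(-10) + f(B(-1))*(-338) = (-3 + (-3 - 10)²) + (2*(-2))*(-338) = (-3 + (-13)²) - 4*(-338) = (-3 + 169) + 1352 = 166 + 1352 = 1518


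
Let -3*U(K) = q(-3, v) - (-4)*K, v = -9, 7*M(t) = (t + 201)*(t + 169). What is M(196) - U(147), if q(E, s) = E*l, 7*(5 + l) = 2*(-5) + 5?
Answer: 146317/7 ≈ 20902.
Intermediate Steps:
M(t) = (169 + t)*(201 + t)/7 (M(t) = ((t + 201)*(t + 169))/7 = ((201 + t)*(169 + t))/7 = ((169 + t)*(201 + t))/7 = (169 + t)*(201 + t)/7)
l = -40/7 (l = -5 + (2*(-5) + 5)/7 = -5 + (-10 + 5)/7 = -5 + (⅐)*(-5) = -5 - 5/7 = -40/7 ≈ -5.7143)
q(E, s) = -40*E/7 (q(E, s) = E*(-40/7) = -40*E/7)
U(K) = -40/7 - 4*K/3 (U(K) = -(-40/7*(-3) - (-4)*K)/3 = -(120/7 + 4*K)/3 = -40/7 - 4*K/3)
M(196) - U(147) = (33969/7 + (⅐)*196² + (370/7)*196) - (-40/7 - 4/3*147) = (33969/7 + (⅐)*38416 + 10360) - (-40/7 - 196) = (33969/7 + 5488 + 10360) - 1*(-1412/7) = 144905/7 + 1412/7 = 146317/7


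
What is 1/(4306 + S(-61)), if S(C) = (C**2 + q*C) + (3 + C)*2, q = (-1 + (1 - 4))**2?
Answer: 1/6935 ≈ 0.00014420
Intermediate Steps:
q = 16 (q = (-1 - 3)**2 = (-4)**2 = 16)
S(C) = 6 + C**2 + 18*C (S(C) = (C**2 + 16*C) + (3 + C)*2 = (C**2 + 16*C) + (6 + 2*C) = 6 + C**2 + 18*C)
1/(4306 + S(-61)) = 1/(4306 + (6 + (-61)**2 + 18*(-61))) = 1/(4306 + (6 + 3721 - 1098)) = 1/(4306 + 2629) = 1/6935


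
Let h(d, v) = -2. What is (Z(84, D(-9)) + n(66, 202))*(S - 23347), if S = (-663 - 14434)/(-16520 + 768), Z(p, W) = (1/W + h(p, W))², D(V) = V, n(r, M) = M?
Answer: -6149830522381/1275912 ≈ -4.8200e+6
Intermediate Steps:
Z(p, W) = (-2 + 1/W)² (Z(p, W) = (1/W - 2)² = (-2 + 1/W)²)
S = 15097/15752 (S = -15097/(-15752) = -15097*(-1/15752) = 15097/15752 ≈ 0.95842)
(Z(84, D(-9)) + n(66, 202))*(S - 23347) = ((1 - 2*(-9))²/(-9)² + 202)*(15097/15752 - 23347) = ((1 + 18)²/81 + 202)*(-367746847/15752) = ((1/81)*19² + 202)*(-367746847/15752) = ((1/81)*361 + 202)*(-367746847/15752) = (361/81 + 202)*(-367746847/15752) = (16723/81)*(-367746847/15752) = -6149830522381/1275912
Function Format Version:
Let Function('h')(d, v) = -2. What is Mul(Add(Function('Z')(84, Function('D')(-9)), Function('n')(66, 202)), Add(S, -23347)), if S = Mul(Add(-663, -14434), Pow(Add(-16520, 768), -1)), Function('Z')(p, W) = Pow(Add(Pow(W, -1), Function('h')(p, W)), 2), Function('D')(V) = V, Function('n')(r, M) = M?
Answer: Rational(-6149830522381, 1275912) ≈ -4.8200e+6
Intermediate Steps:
Function('Z')(p, W) = Pow(Add(-2, Pow(W, -1)), 2) (Function('Z')(p, W) = Pow(Add(Pow(W, -1), -2), 2) = Pow(Add(-2, Pow(W, -1)), 2))
S = Rational(15097, 15752) (S = Mul(-15097, Pow(-15752, -1)) = Mul(-15097, Rational(-1, 15752)) = Rational(15097, 15752) ≈ 0.95842)
Mul(Add(Function('Z')(84, Function('D')(-9)), Function('n')(66, 202)), Add(S, -23347)) = Mul(Add(Mul(Pow(-9, -2), Pow(Add(1, Mul(-2, -9)), 2)), 202), Add(Rational(15097, 15752), -23347)) = Mul(Add(Mul(Rational(1, 81), Pow(Add(1, 18), 2)), 202), Rational(-367746847, 15752)) = Mul(Add(Mul(Rational(1, 81), Pow(19, 2)), 202), Rational(-367746847, 15752)) = Mul(Add(Mul(Rational(1, 81), 361), 202), Rational(-367746847, 15752)) = Mul(Add(Rational(361, 81), 202), Rational(-367746847, 15752)) = Mul(Rational(16723, 81), Rational(-367746847, 15752)) = Rational(-6149830522381, 1275912)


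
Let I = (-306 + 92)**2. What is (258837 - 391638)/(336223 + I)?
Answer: -132801/382019 ≈ -0.34763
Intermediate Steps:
I = 45796 (I = (-214)**2 = 45796)
(258837 - 391638)/(336223 + I) = (258837 - 391638)/(336223 + 45796) = -132801/382019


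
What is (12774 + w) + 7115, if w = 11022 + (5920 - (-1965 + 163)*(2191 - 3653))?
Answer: -2597693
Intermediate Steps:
w = -2617582 (w = 11022 + (5920 - (-1802)*(-1462)) = 11022 + (5920 - 1*2634524) = 11022 + (5920 - 2634524) = 11022 - 2628604 = -2617582)
(12774 + w) + 7115 = (12774 - 2617582) + 7115 = -2604808 + 7115 = -2597693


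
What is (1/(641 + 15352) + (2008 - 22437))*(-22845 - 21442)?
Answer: 14469492749852/15993 ≈ 9.0474e+8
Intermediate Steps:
(1/(641 + 15352) + (2008 - 22437))*(-22845 - 21442) = (1/15993 - 20429)*(-44287) = -326720996/15993*(-44287) = 14469492749852/15993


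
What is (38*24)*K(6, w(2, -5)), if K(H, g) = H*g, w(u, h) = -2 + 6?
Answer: 21888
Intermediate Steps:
w(u, h) = 4
(38*24)*K(6, w(2, -5)) = (38*24)*(6*4) = 912*24 = 21888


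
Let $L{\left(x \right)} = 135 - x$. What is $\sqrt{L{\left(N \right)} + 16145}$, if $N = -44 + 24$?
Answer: $10 \sqrt{163} \approx 127.67$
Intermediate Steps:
$N = -20$
$\sqrt{L{\left(N \right)} + 16145} = \sqrt{\left(135 - -20\right) + 16145} = \sqrt{\left(135 + 20\right) + 16145} = \sqrt{155 + 16145} = \sqrt{16300} = 10 \sqrt{163}$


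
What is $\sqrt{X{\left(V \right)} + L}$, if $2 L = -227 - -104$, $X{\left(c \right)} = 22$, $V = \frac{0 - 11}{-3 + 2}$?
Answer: $\frac{i \sqrt{158}}{2} \approx 6.2849 i$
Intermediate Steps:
$V = 11$ ($V = - \frac{11}{-1} = \left(-11\right) \left(-1\right) = 11$)
$L = - \frac{123}{2}$ ($L = \frac{-227 - -104}{2} = \frac{-227 + 104}{2} = \frac{1}{2} \left(-123\right) = - \frac{123}{2} \approx -61.5$)
$\sqrt{X{\left(V \right)} + L} = \sqrt{22 - \frac{123}{2}} = \sqrt{- \frac{79}{2}} = \frac{i \sqrt{158}}{2}$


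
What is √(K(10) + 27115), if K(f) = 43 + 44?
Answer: √27202 ≈ 164.93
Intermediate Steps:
K(f) = 87
√(K(10) + 27115) = √(87 + 27115) = √27202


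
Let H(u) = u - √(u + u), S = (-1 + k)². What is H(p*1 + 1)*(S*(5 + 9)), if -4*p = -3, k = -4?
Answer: 1225/2 - 175*√14 ≈ -42.290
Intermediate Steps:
S = 25 (S = (-1 - 4)² = (-5)² = 25)
p = ¾ (p = -¼*(-3) = ¾ ≈ 0.75000)
H(u) = u - √2*√u (H(u) = u - √(2*u) = u - √2*√u)
H(p*1 + 1)*(S*(5 + 9)) = (((¾)*1 + 1) - √2*√((¾)*1 + 1))*(25*(5 + 9)) = ((¾ + 1) - √2*√(¾ + 1))*(25*14) = (7/4 - √2*√(7/4))*350 = (7/4 - √2*√7/2)*350 = (7/4 - √14/2)*350 = 1225/2 - 175*√14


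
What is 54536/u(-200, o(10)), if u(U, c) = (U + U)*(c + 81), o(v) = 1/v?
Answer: -6817/4055 ≈ -1.6811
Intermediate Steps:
u(U, c) = 2*U*(81 + c) (u(U, c) = (2*U)*(81 + c) = 2*U*(81 + c))
54536/u(-200, o(10)) = 54536/((2*(-200)*(81 + 1/10))) = 54536/((2*(-200)*(81 + ⅒))) = 54536/((2*(-200)*(811/10))) = 54536/(-32440) = 54536*(-1/32440) = -6817/4055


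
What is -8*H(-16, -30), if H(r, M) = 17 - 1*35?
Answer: 144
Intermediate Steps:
H(r, M) = -18 (H(r, M) = 17 - 35 = -18)
-8*H(-16, -30) = -8*(-18) = 144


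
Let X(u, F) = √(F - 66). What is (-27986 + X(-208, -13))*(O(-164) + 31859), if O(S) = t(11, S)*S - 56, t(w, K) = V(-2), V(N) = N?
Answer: -899218166 + 32131*I*√79 ≈ -8.9922e+8 + 2.8559e+5*I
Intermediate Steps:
t(w, K) = -2
X(u, F) = √(-66 + F)
O(S) = -56 - 2*S (O(S) = -2*S - 56 = -56 - 2*S)
(-27986 + X(-208, -13))*(O(-164) + 31859) = (-27986 + √(-66 - 13))*((-56 - 2*(-164)) + 31859) = (-27986 + √(-79))*((-56 + 328) + 31859) = (-27986 + I*√79)*(272 + 31859) = (-27986 + I*√79)*32131 = -899218166 + 32131*I*√79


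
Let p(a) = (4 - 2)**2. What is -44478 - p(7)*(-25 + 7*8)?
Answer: -44602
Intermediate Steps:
p(a) = 4 (p(a) = 2**2 = 4)
-44478 - p(7)*(-25 + 7*8) = -44478 - 4*(-25 + 7*8) = -44478 - 4*(-25 + 56) = -44478 - 4*31 = -44478 - 1*124 = -44478 - 124 = -44602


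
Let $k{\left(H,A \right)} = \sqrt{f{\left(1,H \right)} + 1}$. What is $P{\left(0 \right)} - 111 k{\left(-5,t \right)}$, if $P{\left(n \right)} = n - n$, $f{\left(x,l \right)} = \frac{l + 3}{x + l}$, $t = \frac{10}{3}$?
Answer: $- \frac{111 \sqrt{6}}{2} \approx -135.95$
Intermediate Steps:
$t = \frac{10}{3}$ ($t = 10 \cdot \frac{1}{3} = \frac{10}{3} \approx 3.3333$)
$f{\left(x,l \right)} = \frac{3 + l}{l + x}$
$P{\left(n \right)} = 0$
$k{\left(H,A \right)} = \sqrt{1 + \frac{3 + H}{1 + H}}$ ($k{\left(H,A \right)} = \sqrt{\frac{3 + H}{H + 1} + 1} = \sqrt{\frac{3 + H}{1 + H} + 1} = \sqrt{1 + \frac{3 + H}{1 + H}}$)
$P{\left(0 \right)} - 111 k{\left(-5,t \right)} = 0 - 111 \sqrt{2} \sqrt{\frac{2 - 5}{1 - 5}} = 0 - 111 \sqrt{2} \sqrt{\frac{1}{-4} \left(-3\right)} = 0 - 111 \sqrt{2} \sqrt{\left(- \frac{1}{4}\right) \left(-3\right)} = 0 - 111 \sqrt{2} \sqrt{\frac{3}{4}} = 0 - 111 \sqrt{2} \frac{\sqrt{3}}{2} = 0 - 111 \frac{\sqrt{6}}{2} = 0 - \frac{111 \sqrt{6}}{2} = - \frac{111 \sqrt{6}}{2}$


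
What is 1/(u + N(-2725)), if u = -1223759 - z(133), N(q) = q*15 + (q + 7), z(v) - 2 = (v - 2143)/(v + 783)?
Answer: -458/580447127 ≈ -7.8905e-7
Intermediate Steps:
z(v) = 2 + (-2143 + v)/(783 + v) (z(v) = 2 + (v - 2143)/(v + 783) = 2 + (-2143 + v)/(783 + v))
N(q) = 7 + 16*q (N(q) = 15*q + (7 + q) = 7 + 16*q)
u = -560481533/458 (u = -1223759 - (-577 + 3*133)/(783 + 133) = -1223759 - (-577 + 399)/916 = -1223759 - (-178)/916 = -1223759 - 1*(-89/458) = -1223759 + 89/458 = -560481533/458 ≈ -1.2238e+6)
1/(u + N(-2725)) = 1/(-560481533/458 + (7 + 16*(-2725))) = 1/(-560481533/458 + (7 - 43600)) = 1/(-560481533/458 - 43593) = 1/(-580447127/458) = -458/580447127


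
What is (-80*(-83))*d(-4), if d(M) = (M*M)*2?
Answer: 212480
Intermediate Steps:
d(M) = 2*M**2 (d(M) = M**2*2 = 2*M**2)
(-80*(-83))*d(-4) = (-80*(-83))*(2*(-4)**2) = 6640*(2*16) = 6640*32 = 212480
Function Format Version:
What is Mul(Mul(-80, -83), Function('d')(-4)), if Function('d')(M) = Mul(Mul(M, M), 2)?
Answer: 212480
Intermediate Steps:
Function('d')(M) = Mul(2, Pow(M, 2)) (Function('d')(M) = Mul(Pow(M, 2), 2) = Mul(2, Pow(M, 2)))
Mul(Mul(-80, -83), Function('d')(-4)) = Mul(Mul(-80, -83), Mul(2, Pow(-4, 2))) = Mul(6640, Mul(2, 16)) = Mul(6640, 32) = 212480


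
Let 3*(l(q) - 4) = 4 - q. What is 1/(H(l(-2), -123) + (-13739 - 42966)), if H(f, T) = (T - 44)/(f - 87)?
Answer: -81/4592938 ≈ -1.7636e-5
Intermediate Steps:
l(q) = 16/3 - q/3 (l(q) = 4 + (4 - q)/3 = 4 + (4/3 - q/3) = 16/3 - q/3)
H(f, T) = (-44 + T)/(-87 + f)
1/(H(l(-2), -123) + (-13739 - 42966)) = 1/((-44 - 123)/(-87 + (16/3 - ⅓*(-2))) + (-13739 - 42966)) = 1/(-167/(-87 + (16/3 + ⅔)) - 56705) = 1/(-167/(-87 + 6) - 56705) = 1/(-167/(-81) - 56705) = 1/(-1/81*(-167) - 56705) = 1/(167/81 - 56705) = 1/(-4592938/81) = -81/4592938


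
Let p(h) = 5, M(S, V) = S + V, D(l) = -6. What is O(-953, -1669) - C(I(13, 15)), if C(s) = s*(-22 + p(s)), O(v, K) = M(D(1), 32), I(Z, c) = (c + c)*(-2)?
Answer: -994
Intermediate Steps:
I(Z, c) = -4*c (I(Z, c) = (2*c)*(-2) = -4*c)
O(v, K) = 26 (O(v, K) = -6 + 32 = 26)
C(s) = -17*s (C(s) = s*(-22 + 5) = s*(-17) = -17*s)
O(-953, -1669) - C(I(13, 15)) = 26 - (-17)*(-4*15) = 26 - (-17)*(-60) = 26 - 1*1020 = 26 - 1020 = -994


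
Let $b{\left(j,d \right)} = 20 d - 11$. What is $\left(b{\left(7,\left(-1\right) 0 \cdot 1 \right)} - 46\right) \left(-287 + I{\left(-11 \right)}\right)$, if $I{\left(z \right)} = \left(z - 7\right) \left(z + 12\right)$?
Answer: $17385$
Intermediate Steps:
$I{\left(z \right)} = \left(-7 + z\right) \left(12 + z\right)$ ($I{\left(z \right)} = \left(z - 7\right) \left(12 + z\right) = \left(-7 + z\right) \left(12 + z\right)$)
$b{\left(j,d \right)} = -11 + 20 d$
$\left(b{\left(7,\left(-1\right) 0 \cdot 1 \right)} - 46\right) \left(-287 + I{\left(-11 \right)}\right) = \left(\left(-11 + 20 \left(-1\right) 0 \cdot 1\right) - 46\right) \left(-287 + \left(-84 + \left(-11\right)^{2} + 5 \left(-11\right)\right)\right) = \left(\left(-11 + 20 \cdot 0 \cdot 1\right) - 46\right) \left(-287 - 18\right) = \left(\left(-11 + 20 \cdot 0\right) - 46\right) \left(-287 - 18\right) = \left(\left(-11 + 0\right) - 46\right) \left(-305\right) = \left(-11 - 46\right) \left(-305\right) = \left(-57\right) \left(-305\right) = 17385$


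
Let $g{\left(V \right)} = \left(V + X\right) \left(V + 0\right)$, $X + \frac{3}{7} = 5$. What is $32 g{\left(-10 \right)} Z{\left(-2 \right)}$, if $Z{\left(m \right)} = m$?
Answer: $- \frac{24320}{7} \approx -3474.3$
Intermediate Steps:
$X = \frac{32}{7}$ ($X = - \frac{3}{7} + 5 = \frac{32}{7} \approx 4.5714$)
$g{\left(V \right)} = V \left(\frac{32}{7} + V\right)$ ($g{\left(V \right)} = \left(V + \frac{32}{7}\right) \left(V + 0\right) = \left(\frac{32}{7} + V\right) V = V \left(\frac{32}{7} + V\right)$)
$32 g{\left(-10 \right)} Z{\left(-2 \right)} = 32 \cdot \frac{1}{7} \left(-10\right) \left(32 + 7 \left(-10\right)\right) \left(-2\right) = 32 \cdot \frac{1}{7} \left(-10\right) \left(32 - 70\right) \left(-2\right) = 32 \cdot \frac{1}{7} \left(-10\right) \left(-38\right) \left(-2\right) = 32 \cdot \frac{380}{7} \left(-2\right) = \frac{12160}{7} \left(-2\right) = - \frac{24320}{7}$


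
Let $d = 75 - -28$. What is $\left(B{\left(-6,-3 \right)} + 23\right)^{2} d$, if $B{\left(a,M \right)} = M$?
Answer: $41200$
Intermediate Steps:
$d = 103$ ($d = 75 + 28 = 103$)
$\left(B{\left(-6,-3 \right)} + 23\right)^{2} d = \left(-3 + 23\right)^{2} \cdot 103 = 20^{2} \cdot 103 = 400 \cdot 103 = 41200$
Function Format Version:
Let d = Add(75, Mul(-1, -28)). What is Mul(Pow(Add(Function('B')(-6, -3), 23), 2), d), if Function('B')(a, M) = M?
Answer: 41200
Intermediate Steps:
d = 103 (d = Add(75, 28) = 103)
Mul(Pow(Add(Function('B')(-6, -3), 23), 2), d) = Mul(Pow(Add(-3, 23), 2), 103) = Mul(Pow(20, 2), 103) = Mul(400, 103) = 41200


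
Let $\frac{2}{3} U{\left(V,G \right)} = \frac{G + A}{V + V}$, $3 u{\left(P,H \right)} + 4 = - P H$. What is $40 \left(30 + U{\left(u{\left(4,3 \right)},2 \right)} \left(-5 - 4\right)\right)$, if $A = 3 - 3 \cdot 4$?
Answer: $\frac{6765}{8} \approx 845.63$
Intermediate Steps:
$A = -9$ ($A = 3 - 12 = -9$)
$u{\left(P,H \right)} = - \frac{4}{3} - \frac{H P}{3}$ ($u{\left(P,H \right)} = - \frac{4}{3} + \frac{\left(-1\right) P H}{3} = - \frac{4}{3} + \frac{\left(-1\right) H P}{3} = - \frac{4}{3} - \frac{H P}{3}$)
$U{\left(V,G \right)} = \frac{3 \left(-9 + G\right)}{4 V}$ ($U{\left(V,G \right)} = \frac{3 \frac{G - 9}{V + V}}{2} = \frac{3 \frac{-9 + G}{2 V}}{2} = \frac{3 \left(-9 + G\right)}{4 V}$)
$40 \left(30 + U{\left(u{\left(4,3 \right)},2 \right)} \left(-5 - 4\right)\right) = 40 \left(30 + \frac{3 \left(-9 + 2\right)}{4 \left(- \frac{4}{3} - 1 \cdot 4\right)} \left(-5 - 4\right)\right) = 40 \left(30 + \frac{3}{4} \frac{1}{- \frac{4}{3} - 4} \left(-7\right) \left(-9\right)\right) = 40 \left(30 + \frac{3}{4} \frac{1}{- \frac{16}{3}} \left(-7\right) \left(-9\right)\right) = 40 \left(30 + \frac{3}{4} \left(- \frac{3}{16}\right) \left(-7\right) \left(-9\right)\right) = 40 \left(30 + \frac{63}{64} \left(-9\right)\right) = 40 \left(30 - \frac{567}{64}\right) = 40 \cdot \frac{1353}{64} = \frac{6765}{8}$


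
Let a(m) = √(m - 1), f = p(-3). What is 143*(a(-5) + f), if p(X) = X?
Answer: -429 + 143*I*√6 ≈ -429.0 + 350.28*I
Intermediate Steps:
f = -3
a(m) = √(-1 + m)
143*(a(-5) + f) = 143*(√(-1 - 5) - 3) = 143*(√(-6) - 3) = 143*(I*√6 - 3) = 143*(-3 + I*√6) = -429 + 143*I*√6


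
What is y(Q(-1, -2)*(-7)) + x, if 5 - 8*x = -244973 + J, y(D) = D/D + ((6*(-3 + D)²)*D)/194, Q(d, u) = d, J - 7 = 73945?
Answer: 8296493/388 ≈ 21383.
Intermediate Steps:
J = 73952 (J = 7 + 73945 = 73952)
y(D) = 1 + 3*D*(-3 + D)²/97 (y(D) = 1 + (6*D*(-3 + D)²)*(1/194) = 1 + 3*D*(-3 + D)²/97)
x = 85513/4 (x = 5/8 - (-244973 + 73952)/8 = 5/8 - ⅛*(-171021) = 5/8 + 171021/8 = 85513/4 ≈ 21378.)
y(Q(-1, -2)*(-7)) + x = (1 + 3*(-1*(-7))*(-3 - 1*(-7))²/97) + 85513/4 = (1 + (3/97)*7*(-3 + 7)²) + 85513/4 = (1 + (3/97)*7*4²) + 85513/4 = (1 + (3/97)*7*16) + 85513/4 = (1 + 336/97) + 85513/4 = 433/97 + 85513/4 = 8296493/388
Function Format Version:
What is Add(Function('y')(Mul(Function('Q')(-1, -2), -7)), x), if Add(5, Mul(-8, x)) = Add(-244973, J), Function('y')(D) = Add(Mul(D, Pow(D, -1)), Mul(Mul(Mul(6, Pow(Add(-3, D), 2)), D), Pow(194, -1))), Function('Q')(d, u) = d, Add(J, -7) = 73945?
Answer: Rational(8296493, 388) ≈ 21383.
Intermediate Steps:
J = 73952 (J = Add(7, 73945) = 73952)
Function('y')(D) = Add(1, Mul(Rational(3, 97), D, Pow(Add(-3, D), 2))) (Function('y')(D) = Add(1, Mul(Mul(6, D, Pow(Add(-3, D), 2)), Rational(1, 194))) = Add(1, Mul(Rational(3, 97), D, Pow(Add(-3, D), 2))))
x = Rational(85513, 4) (x = Add(Rational(5, 8), Mul(Rational(-1, 8), Add(-244973, 73952))) = Add(Rational(5, 8), Mul(Rational(-1, 8), -171021)) = Add(Rational(5, 8), Rational(171021, 8)) = Rational(85513, 4) ≈ 21378.)
Add(Function('y')(Mul(Function('Q')(-1, -2), -7)), x) = Add(Add(1, Mul(Rational(3, 97), Mul(-1, -7), Pow(Add(-3, Mul(-1, -7)), 2))), Rational(85513, 4)) = Add(Add(1, Mul(Rational(3, 97), 7, Pow(Add(-3, 7), 2))), Rational(85513, 4)) = Add(Add(1, Mul(Rational(3, 97), 7, Pow(4, 2))), Rational(85513, 4)) = Add(Add(1, Mul(Rational(3, 97), 7, 16)), Rational(85513, 4)) = Add(Add(1, Rational(336, 97)), Rational(85513, 4)) = Add(Rational(433, 97), Rational(85513, 4)) = Rational(8296493, 388)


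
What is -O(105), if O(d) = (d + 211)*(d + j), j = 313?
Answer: -132088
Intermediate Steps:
O(d) = (211 + d)*(313 + d) (O(d) = (d + 211)*(d + 313) = (211 + d)*(313 + d))
-O(105) = -(66043 + 105**2 + 524*105) = -(66043 + 11025 + 55020) = -1*132088 = -132088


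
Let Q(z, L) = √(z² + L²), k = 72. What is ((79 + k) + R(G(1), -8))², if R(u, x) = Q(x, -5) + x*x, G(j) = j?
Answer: (215 + √89)² ≈ 50371.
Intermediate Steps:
Q(z, L) = √(L² + z²)
R(u, x) = x² + √(25 + x²) (R(u, x) = √((-5)² + x²) + x*x = √(25 + x²) + x² = x² + √(25 + x²))
((79 + k) + R(G(1), -8))² = ((79 + 72) + ((-8)² + √(25 + (-8)²)))² = (151 + (64 + √(25 + 64)))² = (151 + (64 + √89))² = (215 + √89)²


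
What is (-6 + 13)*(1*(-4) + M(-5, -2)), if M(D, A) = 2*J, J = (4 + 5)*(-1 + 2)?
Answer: 98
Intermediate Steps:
J = 9 (J = 9*1 = 9)
M(D, A) = 18 (M(D, A) = 2*9 = 18)
(-6 + 13)*(1*(-4) + M(-5, -2)) = (-6 + 13)*(1*(-4) + 18) = 7*(-4 + 18) = 7*14 = 98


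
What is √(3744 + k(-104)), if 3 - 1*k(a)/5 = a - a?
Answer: √3759 ≈ 61.311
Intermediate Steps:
k(a) = 15 (k(a) = 15 - 5*(a - a) = 15 - 5*0 = 15 + 0 = 15)
√(3744 + k(-104)) = √(3744 + 15) = √3759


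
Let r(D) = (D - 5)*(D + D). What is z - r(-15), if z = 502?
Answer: -98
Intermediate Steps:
r(D) = 2*D*(-5 + D) (r(D) = (-5 + D)*(2*D) = 2*D*(-5 + D))
z - r(-15) = 502 - 2*(-15)*(-5 - 15) = 502 - 2*(-15)*(-20) = 502 - 1*600 = 502 - 600 = -98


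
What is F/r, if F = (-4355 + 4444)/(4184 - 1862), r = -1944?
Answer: -89/4513968 ≈ -1.9717e-5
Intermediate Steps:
F = 89/2322 ≈ 0.038329
F/r = (89/2322)/(-1944) = (89/2322)*(-1/1944) = -89/4513968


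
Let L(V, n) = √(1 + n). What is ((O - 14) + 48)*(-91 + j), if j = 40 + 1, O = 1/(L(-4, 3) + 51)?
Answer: -90150/53 ≈ -1700.9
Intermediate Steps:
O = 1/53 (O = 1/(√(1 + 3) + 51) = 1/(√4 + 51) = 1/(2 + 51) = 1/53 ≈ 0.018868)
j = 41
((O - 14) + 48)*(-91 + j) = ((1/53 - 14) + 48)*(-91 + 41) = (-741/53 + 48)*(-50) = (1803/53)*(-50) = -90150/53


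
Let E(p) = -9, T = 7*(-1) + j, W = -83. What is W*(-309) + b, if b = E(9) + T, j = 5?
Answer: 25636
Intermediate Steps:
T = -2 (T = 7*(-1) + 5 = -7 + 5 = -2)
b = -11 (b = -9 - 2 = -11)
W*(-309) + b = -83*(-309) - 11 = 25647 - 11 = 25636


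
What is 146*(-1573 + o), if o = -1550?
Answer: -455958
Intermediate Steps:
146*(-1573 + o) = 146*(-1573 - 1550) = 146*(-3123) = -455958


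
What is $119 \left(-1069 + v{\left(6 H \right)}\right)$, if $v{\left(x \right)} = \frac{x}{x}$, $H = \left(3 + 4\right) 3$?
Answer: $-127092$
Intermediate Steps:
$H = 21$ ($H = 7 \cdot 3 = 21$)
$v{\left(x \right)} = 1$
$119 \left(-1069 + v{\left(6 H \right)}\right) = 119 \left(-1069 + 1\right) = 119 \left(-1068\right) = -127092$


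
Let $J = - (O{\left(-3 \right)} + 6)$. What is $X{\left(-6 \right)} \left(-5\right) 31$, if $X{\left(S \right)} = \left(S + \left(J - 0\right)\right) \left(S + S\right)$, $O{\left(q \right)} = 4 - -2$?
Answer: $-33480$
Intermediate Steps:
$O{\left(q \right)} = 6$ ($O{\left(q \right)} = 4 + 2 = 6$)
$J = -12$ ($J = - (6 + 6) = \left(-1\right) 12 = -12$)
$X{\left(S \right)} = 2 S \left(-12 + S\right)$ ($X{\left(S \right)} = \left(S - 12\right) \left(S + S\right) = \left(S + \left(-12 + 0\right)\right) 2 S = \left(S - 12\right) 2 S = \left(-12 + S\right) 2 S = 2 S \left(-12 + S\right)$)
$X{\left(-6 \right)} \left(-5\right) 31 = 2 \left(-6\right) \left(-12 - 6\right) \left(-5\right) 31 = 2 \left(-6\right) \left(-18\right) \left(-5\right) 31 = 216 \left(-5\right) 31 = \left(-1080\right) 31 = -33480$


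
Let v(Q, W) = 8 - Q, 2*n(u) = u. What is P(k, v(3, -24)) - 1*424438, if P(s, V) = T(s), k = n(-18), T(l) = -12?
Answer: -424450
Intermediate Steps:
n(u) = u/2
k = -9 (k = (½)*(-18) = -9)
P(s, V) = -12
P(k, v(3, -24)) - 1*424438 = -12 - 1*424438 = -12 - 424438 = -424450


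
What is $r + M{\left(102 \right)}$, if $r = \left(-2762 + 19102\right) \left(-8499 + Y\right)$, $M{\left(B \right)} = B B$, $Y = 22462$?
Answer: $228165824$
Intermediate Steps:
$M{\left(B \right)} = B^{2}$
$r = 228155420$ ($r = \left(-2762 + 19102\right) \left(-8499 + 22462\right) = 16340 \cdot 13963 = 228155420$)
$r + M{\left(102 \right)} = 228155420 + 102^{2} = 228155420 + 10404 = 228165824$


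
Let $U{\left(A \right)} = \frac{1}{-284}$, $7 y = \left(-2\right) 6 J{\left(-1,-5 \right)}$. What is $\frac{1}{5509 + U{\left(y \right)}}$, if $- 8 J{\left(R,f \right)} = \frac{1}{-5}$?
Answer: $\frac{284}{1564555} \approx 0.00018152$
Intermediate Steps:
$J{\left(R,f \right)} = \frac{1}{40}$ ($J{\left(R,f \right)} = - \frac{1}{8 \left(-5\right)} = \left(- \frac{1}{8}\right) \left(- \frac{1}{5}\right) = \frac{1}{40}$)
$y = - \frac{3}{70}$ ($y = \frac{\left(-2\right) 6 \cdot \frac{1}{40}}{7} = \frac{\left(-12\right) \frac{1}{40}}{7} = \frac{1}{7} \left(- \frac{3}{10}\right) = - \frac{3}{70} \approx -0.042857$)
$U{\left(A \right)} = - \frac{1}{284}$
$\frac{1}{5509 + U{\left(y \right)}} = \frac{1}{5509 - \frac{1}{284}} = \frac{1}{\frac{1564555}{284}} = \frac{284}{1564555}$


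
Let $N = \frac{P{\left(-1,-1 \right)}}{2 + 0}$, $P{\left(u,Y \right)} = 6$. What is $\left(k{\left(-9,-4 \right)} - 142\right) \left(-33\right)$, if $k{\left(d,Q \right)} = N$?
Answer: $4587$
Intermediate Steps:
$N = 3$ ($N = \frac{6}{2 + 0} = \frac{6}{2} = 6 \cdot \frac{1}{2} = 3$)
$k{\left(d,Q \right)} = 3$
$\left(k{\left(-9,-4 \right)} - 142\right) \left(-33\right) = \left(3 - 142\right) \left(-33\right) = \left(-139\right) \left(-33\right) = 4587$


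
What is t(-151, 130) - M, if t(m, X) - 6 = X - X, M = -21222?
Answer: 21228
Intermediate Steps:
t(m, X) = 6 (t(m, X) = 6 + (X - X) = 6 + 0 = 6)
t(-151, 130) - M = 6 - 1*(-21222) = 6 + 21222 = 21228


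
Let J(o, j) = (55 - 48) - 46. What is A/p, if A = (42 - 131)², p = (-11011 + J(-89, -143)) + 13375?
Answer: 7921/2325 ≈ 3.4069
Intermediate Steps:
J(o, j) = -39 (J(o, j) = 7 - 46 = -39)
p = 2325 (p = (-11011 - 39) + 13375 = -11050 + 13375 = 2325)
A = 7921 (A = (-89)² = 7921)
A/p = 7921/2325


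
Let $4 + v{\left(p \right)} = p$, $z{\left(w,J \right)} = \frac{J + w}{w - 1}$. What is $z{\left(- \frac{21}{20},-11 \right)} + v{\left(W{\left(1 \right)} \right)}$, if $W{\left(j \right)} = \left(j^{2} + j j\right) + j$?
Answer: $\frac{200}{41} \approx 4.8781$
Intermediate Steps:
$W{\left(j \right)} = j + 2 j^{2}$ ($W{\left(j \right)} = \left(j^{2} + j^{2}\right) + j = 2 j^{2} + j = j + 2 j^{2}$)
$z{\left(w,J \right)} = \frac{J + w}{-1 + w}$
$v{\left(p \right)} = -4 + p$
$z{\left(- \frac{21}{20},-11 \right)} + v{\left(W{\left(1 \right)} \right)} = \frac{-11 - \frac{21}{20}}{-1 - \frac{21}{20}} - \left(4 - \left(1 + 2 \cdot 1\right)\right) = \frac{-11 - \frac{21}{20}}{-1 - \frac{21}{20}} - \left(4 - \left(1 + 2\right)\right) = \frac{-11 - \frac{21}{20}}{-1 - \frac{21}{20}} + \left(-4 + 1 \cdot 3\right) = \frac{1}{- \frac{41}{20}} \left(- \frac{241}{20}\right) + \left(-4 + 3\right) = \left(- \frac{20}{41}\right) \left(- \frac{241}{20}\right) - 1 = \frac{241}{41} - 1 = \frac{200}{41}$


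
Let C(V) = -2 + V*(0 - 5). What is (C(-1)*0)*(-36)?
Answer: 0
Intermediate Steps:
C(V) = -2 - 5*V (C(V) = -2 + V*(-5) = -2 - 5*V)
(C(-1)*0)*(-36) = ((-2 - 5*(-1))*0)*(-36) = ((-2 + 5)*0)*(-36) = (3*0)*(-36) = 0*(-36) = 0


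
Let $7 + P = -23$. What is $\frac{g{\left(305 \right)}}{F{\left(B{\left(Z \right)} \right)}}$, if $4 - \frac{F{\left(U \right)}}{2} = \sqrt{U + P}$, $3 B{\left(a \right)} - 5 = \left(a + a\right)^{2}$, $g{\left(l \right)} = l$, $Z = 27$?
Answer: $- \frac{1830}{2783} - \frac{305 \sqrt{8493}}{5566} \approx -5.7075$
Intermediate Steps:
$P = -30$ ($P = -7 - 23 = -30$)
$B{\left(a \right)} = \frac{5}{3} + \frac{4 a^{2}}{3}$ ($B{\left(a \right)} = \frac{5}{3} + \frac{\left(a + a\right)^{2}}{3} = \frac{5}{3} + \frac{\left(2 a\right)^{2}}{3} = \frac{5}{3} + \frac{4 a^{2}}{3}$)
$F{\left(U \right)} = 8 - 2 \sqrt{-30 + U}$ ($F{\left(U \right)} = 8 - 2 \sqrt{U - 30} = 8 - 2 \sqrt{-30 + U}$)
$\frac{g{\left(305 \right)}}{F{\left(B{\left(Z \right)} \right)}} = \frac{305}{8 - 2 \sqrt{-30 + \left(\frac{5}{3} + \frac{4 \cdot 27^{2}}{3}\right)}} = \frac{305}{8 - 2 \sqrt{-30 + \left(\frac{5}{3} + \frac{4}{3} \cdot 729\right)}} = \frac{305}{8 - 2 \sqrt{-30 + \left(\frac{5}{3} + 972\right)}} = \frac{305}{8 - 2 \sqrt{-30 + \frac{2921}{3}}} = \frac{305}{8 - 2 \sqrt{\frac{2831}{3}}} = \frac{305}{8 - 2 \frac{\sqrt{8493}}{3}} = \frac{305}{8 - \frac{2 \sqrt{8493}}{3}}$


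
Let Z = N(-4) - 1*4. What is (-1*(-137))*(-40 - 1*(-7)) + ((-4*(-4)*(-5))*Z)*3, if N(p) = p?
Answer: -2601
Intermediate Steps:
Z = -8 (Z = -4 - 1*4 = -4 - 4 = -8)
(-1*(-137))*(-40 - 1*(-7)) + ((-4*(-4)*(-5))*Z)*3 = (-1*(-137))*(-40 - 1*(-7)) + ((-4*(-4)*(-5))*(-8))*3 = 137*(-40 + 7) + ((16*(-5))*(-8))*3 = 137*(-33) - 80*(-8)*3 = -4521 + 640*3 = -4521 + 1920 = -2601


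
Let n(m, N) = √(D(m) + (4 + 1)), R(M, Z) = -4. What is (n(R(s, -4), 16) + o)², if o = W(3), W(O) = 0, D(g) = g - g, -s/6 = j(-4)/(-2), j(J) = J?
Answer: 5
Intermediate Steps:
s = -12 (s = -(-24)/(-2) = -(-24)*(-1)/2 = -6*2 = -12)
D(g) = 0
o = 0
n(m, N) = √5 (n(m, N) = √(0 + (4 + 1)) = √(0 + 5) = √5)
(n(R(s, -4), 16) + o)² = (√5 + 0)² = (√5)² = 5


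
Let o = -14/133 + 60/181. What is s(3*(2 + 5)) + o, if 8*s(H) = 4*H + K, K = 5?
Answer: 312295/27512 ≈ 11.351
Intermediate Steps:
s(H) = 5/8 + H/2 (s(H) = (4*H + 5)/8 = (5 + 4*H)/8 = 5/8 + H/2)
o = 778/3439 (o = -14*1/133 + 60*(1/181) = -2/19 + 60/181 = 778/3439 ≈ 0.22623)
s(3*(2 + 5)) + o = (5/8 + (3*(2 + 5))/2) + 778/3439 = (5/8 + (3*7)/2) + 778/3439 = (5/8 + (1/2)*21) + 778/3439 = (5/8 + 21/2) + 778/3439 = 89/8 + 778/3439 = 312295/27512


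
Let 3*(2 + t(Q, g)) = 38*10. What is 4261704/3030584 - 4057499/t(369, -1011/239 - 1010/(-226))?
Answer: -4611022596369/141679802 ≈ -32545.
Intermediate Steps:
t(Q, g) = 374/3 (t(Q, g) = -2 + (38*10)/3 = -2 + (⅓)*380 = -2 + 380/3 = 374/3)
4261704/3030584 - 4057499/t(369, -1011/239 - 1010/(-226)) = 4261704/3030584 - 4057499/374/3 = 4261704*(1/3030584) - 4057499*3/374 = 532713/378823 - 12172497/374 = -4611022596369/141679802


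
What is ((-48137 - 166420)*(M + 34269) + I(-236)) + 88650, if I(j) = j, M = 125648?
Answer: -34311223355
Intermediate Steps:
((-48137 - 166420)*(M + 34269) + I(-236)) + 88650 = ((-48137 - 166420)*(125648 + 34269) - 236) + 88650 = (-214557*159917 - 236) + 88650 = (-34311311769 - 236) + 88650 = -34311312005 + 88650 = -34311223355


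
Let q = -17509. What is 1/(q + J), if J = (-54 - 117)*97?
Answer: -1/34096 ≈ -2.9329e-5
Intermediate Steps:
J = -16587 (J = -171*97 = -16587)
1/(q + J) = 1/(-17509 - 16587) = 1/(-34096) = -1/34096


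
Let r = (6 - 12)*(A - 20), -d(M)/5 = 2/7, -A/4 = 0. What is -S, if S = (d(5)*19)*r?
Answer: 22800/7 ≈ 3257.1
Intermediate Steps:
A = 0 (A = -4*0 = 0)
d(M) = -10/7
r = 120 (r = (6 - 12)*(0 - 20) = -6*(-20) = 120)
S = -22800/7 (S = -10/7*19*120 = -190/7*120 = -22800/7 ≈ -3257.1)
-S = -1*(-22800/7) = 22800/7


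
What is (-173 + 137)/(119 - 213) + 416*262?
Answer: 5122642/47 ≈ 1.0899e+5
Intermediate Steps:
(-173 + 137)/(119 - 213) + 416*262 = -36/(-94) + 108992 = -36*(-1/94) + 108992 = 18/47 + 108992 = 5122642/47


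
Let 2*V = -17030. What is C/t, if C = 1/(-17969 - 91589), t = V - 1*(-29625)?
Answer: -1/2312769380 ≈ -4.3238e-10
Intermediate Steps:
V = -8515 (V = (1/2)*(-17030) = -8515)
t = 21110 (t = -8515 - 1*(-29625) = -8515 + 29625 = 21110)
C = -1/109558 (C = 1/(-109558) = -1/109558 ≈ -9.1276e-6)
C/t = -1/109558/21110 = -1/109558*1/21110 = -1/2312769380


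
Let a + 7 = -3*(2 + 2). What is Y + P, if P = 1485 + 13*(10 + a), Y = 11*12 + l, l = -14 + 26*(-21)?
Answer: 940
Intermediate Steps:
a = -19 (a = -7 - 3*(2 + 2) = -7 - 3*4 = -7 - 12 = -19)
l = -560 (l = -14 - 546 = -560)
Y = -428 (Y = 11*12 - 560 = 132 - 560 = -428)
P = 1368 (P = 1485 + 13*(10 - 19) = 1485 + 13*(-9) = 1485 - 117 = 1368)
Y + P = -428 + 1368 = 940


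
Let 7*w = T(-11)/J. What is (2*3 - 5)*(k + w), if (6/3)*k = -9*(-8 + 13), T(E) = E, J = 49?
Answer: -15457/686 ≈ -22.532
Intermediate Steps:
k = -45/2 (k = (-9*(-8 + 13))/2 = (-9*5)/2 = (½)*(-45) = -45/2 ≈ -22.500)
w = -11/343 (w = (-11/49)/7 = (-11*1/49)/7 = (⅐)*(-11/49) = -11/343 ≈ -0.032070)
(2*3 - 5)*(k + w) = (2*3 - 5)*(-45/2 - 11/343) = (6 - 5)*(-15457/686) = 1*(-15457/686) = -15457/686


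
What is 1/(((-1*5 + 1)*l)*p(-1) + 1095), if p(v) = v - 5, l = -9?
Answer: 1/879 ≈ 0.0011377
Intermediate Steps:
p(v) = -5 + v
1/(((-1*5 + 1)*l)*p(-1) + 1095) = 1/(((-1*5 + 1)*(-9))*(-5 - 1) + 1095) = 1/(((-5 + 1)*(-9))*(-6) + 1095) = 1/(-4*(-9)*(-6) + 1095) = 1/(36*(-6) + 1095) = 1/(-216 + 1095) = 1/879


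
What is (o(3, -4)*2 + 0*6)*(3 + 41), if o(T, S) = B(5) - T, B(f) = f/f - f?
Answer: -616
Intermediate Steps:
B(f) = 1 - f
o(T, S) = -4 - T (o(T, S) = (1 - 1*5) - T = (1 - 5) - T = -4 - T)
(o(3, -4)*2 + 0*6)*(3 + 41) = ((-4 - 1*3)*2 + 0*6)*(3 + 41) = ((-4 - 3)*2 + 0)*44 = (-7*2 + 0)*44 = (-14 + 0)*44 = -14*44 = -616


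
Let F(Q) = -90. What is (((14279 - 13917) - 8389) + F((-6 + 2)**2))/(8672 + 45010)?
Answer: -8117/53682 ≈ -0.15121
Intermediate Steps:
(((14279 - 13917) - 8389) + F((-6 + 2)**2))/(8672 + 45010) = (((14279 - 13917) - 8389) - 90)/(8672 + 45010) = ((362 - 8389) - 90)/53682 = (-8027 - 90)*(1/53682) = -8117*1/53682 = -8117/53682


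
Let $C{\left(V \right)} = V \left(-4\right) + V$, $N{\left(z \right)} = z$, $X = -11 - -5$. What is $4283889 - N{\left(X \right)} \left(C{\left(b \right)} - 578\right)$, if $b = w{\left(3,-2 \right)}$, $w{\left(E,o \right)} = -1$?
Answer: $4280439$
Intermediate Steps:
$X = -6$ ($X = -11 + 5 = -6$)
$b = -1$
$C{\left(V \right)} = - 3 V$ ($C{\left(V \right)} = - 4 V + V = - 3 V$)
$4283889 - N{\left(X \right)} \left(C{\left(b \right)} - 578\right) = 4283889 - - 6 \left(\left(-3\right) \left(-1\right) - 578\right) = 4283889 - - 6 \left(3 - 578\right) = 4283889 - \left(-6\right) \left(-575\right) = 4283889 - 3450 = 4280439$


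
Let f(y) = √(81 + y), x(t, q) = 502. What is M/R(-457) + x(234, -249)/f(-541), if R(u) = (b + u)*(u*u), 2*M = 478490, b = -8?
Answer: -47849/19422957 - 251*I*√115/115 ≈ -0.0024635 - 23.406*I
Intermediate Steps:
M = 239245 (M = (½)*478490 = 239245)
R(u) = u²*(-8 + u) (R(u) = (-8 + u)*(u*u) = (-8 + u)*u² = u²*(-8 + u))
M/R(-457) + x(234, -249)/f(-541) = 239245/(((-457)²*(-8 - 457))) + 502/(√(81 - 541)) = 239245/((208849*(-465))) + 502/(√(-460)) = 239245/(-97114785) + 502/((2*I*√115)) = 239245*(-1/97114785) + 502*(-I*√115/230) = -47849/19422957 - 251*I*√115/115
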